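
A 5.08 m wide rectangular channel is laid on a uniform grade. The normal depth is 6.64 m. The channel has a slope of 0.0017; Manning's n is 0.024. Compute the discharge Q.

Flow area A = b·y = 5.08 × 6.64 = 33.73 m². Wetted perimeter P = b + 2y = 5.08 + 2×6.64 = 18.36 m.
Hydraulic radius R = A/P = 33.73/18.36 = 1.837 m.
Manning's equation: Q = (1/n) A R^(2/3) S^(1/2) = (1/0.024) × 33.73 × 1.837^(2/3) × 0.0017^(1/2) = 86.9 m³/s.

Q = 86.9 m³/s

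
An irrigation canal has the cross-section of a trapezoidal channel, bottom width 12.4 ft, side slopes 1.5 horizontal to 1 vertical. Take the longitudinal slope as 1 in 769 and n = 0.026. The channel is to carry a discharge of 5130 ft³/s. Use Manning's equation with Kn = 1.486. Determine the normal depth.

Manning's equation rearranged: A R^(2/3) = nQ / (1.486·√S) = 0.026 × 5130 / (1.486 × √0.0013) = 2489.
Trying y = 11.3 ft: A R^(2/3) = 1124 — low.
Trying y = 20.6 ft: A R^(2/3) = 4220 — high.
Trying y = 16.3 ft: A R^(2/3) = 2490 — close enough.

y_n = 16.3 ft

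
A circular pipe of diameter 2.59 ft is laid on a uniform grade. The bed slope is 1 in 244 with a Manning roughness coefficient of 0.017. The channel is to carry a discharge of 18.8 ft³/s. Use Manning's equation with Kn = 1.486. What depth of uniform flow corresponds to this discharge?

y_n = 1.84 ft

Manning's equation rearranged: A R^(2/3) = nQ / (1.486·√S) = 0.017 × 18.8 / (1.486 × √0.004098) = 3.36.
Trying y = 1.46 ft: A R^(2/3) = 2.403 — low.
Trying y = 2.25 ft: A R^(2/3) = 4.125 — high.
Trying y = 1.84 ft: A R^(2/3) = 3.365 — ≈ 3.36.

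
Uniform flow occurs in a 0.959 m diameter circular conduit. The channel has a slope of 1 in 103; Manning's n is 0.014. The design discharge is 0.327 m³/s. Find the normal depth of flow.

Manning's equation rearranged: A R^(2/3) = nQ / (1·√S) = 0.014 × 0.327 / (√0.009709) = 0.04646.
Trying y = 0.184 m: A R^(2/3) = 0.02244 — too small.
Trying y = 0.295 m: A R^(2/3) = 0.0573 — too large.
Trying y = 0.265 m: A R^(2/3) = 0.04652 — ≈ 0.04646.

y_n = 0.265 m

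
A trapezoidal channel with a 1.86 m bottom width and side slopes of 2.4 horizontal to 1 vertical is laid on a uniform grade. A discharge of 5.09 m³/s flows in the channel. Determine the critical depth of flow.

y_c = 0.682 m

At critical depth, Q² T / (g A³) = 1, i.e. A³/T = Q²/g = 5.09²/9.81 = 2.641.
Trying y = 0.757 m: A³/T = 3.925 — high.
Trying y = 0.489 m: A³/T = 0.7759 — low.
Trying y = 0.682 m: A³/T = 2.642 — ≈ 2.641.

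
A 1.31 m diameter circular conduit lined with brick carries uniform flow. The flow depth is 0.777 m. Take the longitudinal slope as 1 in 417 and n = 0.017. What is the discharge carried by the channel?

Q = 1.22 m³/s

For a circular section of diameter D = 1.31 m at depth y = 0.777 m, the central angle is θ = 2 arccos(1 − 2y/D) = 3.516 rad. Then A = (D²/8)(θ − sin θ) = 0.8328 m² and P = Dθ/2 = 2.303 m.
Hydraulic radius R = A/P = 0.8328/2.303 = 0.3616 m.
Manning's equation: Q = (1/n) A R^(2/3) S^(1/2) = (1/0.017) × 0.8328 × 0.3616^(2/3) × 0.002398^(1/2) = 1.22 m³/s.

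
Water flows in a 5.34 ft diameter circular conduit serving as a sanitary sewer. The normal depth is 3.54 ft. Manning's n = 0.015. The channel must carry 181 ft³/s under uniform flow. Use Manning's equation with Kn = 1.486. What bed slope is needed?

For a circular section of diameter D = 5.34 ft at depth y = 3.54 ft, the central angle is θ = 2 arccos(1 − 2y/D) = 3.805 rad. Then A = (D²/8)(θ − sin θ) = 15.76 ft² and P = Dθ/2 = 10.16 ft.
Hydraulic radius R = A/P = 15.76/10.16 = 1.551 ft.
From Manning's equation, S = [nQ / (1.486 A R^(2/3))]² = [0.015 × 181 / (1.486 × 15.76 × 1.551^(2/3))]² = 0.00748.

S = 0.00748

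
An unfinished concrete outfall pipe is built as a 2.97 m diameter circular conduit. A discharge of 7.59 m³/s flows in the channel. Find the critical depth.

y_c = 1.18 m

At critical depth, Q² T / (g A³) = 1, i.e. A³/T = Q²/g = 7.59²/9.81 = 5.872.
Trying y = 1.01 m: A³/T = 3.187 — low.
Trying y = 1.33 m: A³/T = 9.182 — high.
Trying y = 1.18 m: A³/T = 5.803 — close enough.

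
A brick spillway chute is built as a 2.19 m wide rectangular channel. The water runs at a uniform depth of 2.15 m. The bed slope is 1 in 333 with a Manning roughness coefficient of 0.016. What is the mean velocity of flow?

Flow area A = b·y = 2.19 × 2.15 = 4.708 m². Wetted perimeter P = b + 2y = 2.19 + 2×2.15 = 6.49 m.
Hydraulic radius R = A/P = 4.708/6.49 = 0.7255 m.
From Manning's equation, V = (1/n) R^(2/3) S^(1/2) = (1/0.016) × 0.7255^(2/3) × 0.003003^(1/2) = 2.77 m/s.

V = 2.77 m/s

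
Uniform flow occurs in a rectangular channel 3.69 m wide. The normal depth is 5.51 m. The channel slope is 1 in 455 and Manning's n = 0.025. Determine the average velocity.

V = 2.33 m/s

Flow area A = b·y = 3.69 × 5.51 = 20.33 m². Wetted perimeter P = b + 2y = 3.69 + 2×5.51 = 14.71 m.
Hydraulic radius R = A/P = 20.33/14.71 = 1.382 m.
From Manning's equation, V = (1/n) R^(2/3) S^(1/2) = (1/0.025) × 1.382^(2/3) × 0.002198^(1/2) = 2.33 m/s.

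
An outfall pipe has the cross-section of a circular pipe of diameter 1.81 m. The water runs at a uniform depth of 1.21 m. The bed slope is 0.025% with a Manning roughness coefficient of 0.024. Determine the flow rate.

For a circular section of diameter D = 1.81 m at depth y = 1.21 m, the central angle is θ = 2 arccos(1 − 2y/D) = 3.829 rad. Then A = (D²/8)(θ − sin θ) = 1.828 m² and P = Dθ/2 = 3.465 m.
Hydraulic radius R = A/P = 1.828/3.465 = 0.5275 m.
Manning's equation: Q = (1/n) A R^(2/3) S^(1/2) = (1/0.024) × 1.828 × 0.5275^(2/3) × 0.00025^(1/2) = 0.786 m³/s.

Q = 0.786 m³/s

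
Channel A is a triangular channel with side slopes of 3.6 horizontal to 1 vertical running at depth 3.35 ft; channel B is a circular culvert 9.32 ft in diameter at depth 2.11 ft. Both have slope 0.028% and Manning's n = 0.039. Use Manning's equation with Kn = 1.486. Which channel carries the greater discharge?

channel A

Channel A: For a triangular section with side slope z = 3.6: A = zy² = 3.6×3.35² = 40.4 ft²; P = 2y√(1+z²) = 2×3.35×3.736 = 25.03 ft. Hydraulic radius R = A/P = 40.4/25.03 = 1.614 ft. Q_A = (1.486/0.039)·40.4·1.614^(2/3)·√0.00028 = 35.44 ft³/s.
Channel B: For a circular section of diameter D = 9.32 ft at depth y = 2.11 ft, the central angle is θ = 2 arccos(1 − 2y/D) = 1.984 rad. Then A = (D²/8)(θ − sin θ) = 11.59 ft² and P = Dθ/2 = 9.243 ft. Hydraulic radius R = A/P = 11.59/9.243 = 1.254 ft. Q_B = (1.486/0.039)·11.59·1.254^(2/3)·√0.00028 = 8.594 ft³/s.
Q_A = 35.44 ft³/s vs Q_B = 8.594 ft³/s, so channel A carries more.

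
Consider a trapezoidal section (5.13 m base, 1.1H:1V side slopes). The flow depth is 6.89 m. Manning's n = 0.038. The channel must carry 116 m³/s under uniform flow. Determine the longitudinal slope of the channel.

S = 0.000492

With bottom width b = 5.13 m and side slope z = 1.1: A = (b + zy)y = (5.13 + 1.1×6.89)×6.89 = 87.57 m²; P = b + 2y√(1+z²) = 5.13 + 2×6.89×1.487 = 25.62 m.
Hydraulic radius R = A/P = 87.57/25.62 = 3.418 m.
From Manning's equation, S = [nQ / (1 A R^(2/3))]² = [0.038 × 116 / (1 × 87.57 × 3.418^(2/3))]² = 0.000492.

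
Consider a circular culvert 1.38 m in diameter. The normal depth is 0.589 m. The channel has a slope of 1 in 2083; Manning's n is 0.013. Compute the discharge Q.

Q = 0.47 m³/s

For a circular section of diameter D = 1.38 m at depth y = 0.589 m, the central angle is θ = 2 arccos(1 − 2y/D) = 2.848 rad. Then A = (D²/8)(θ − sin θ) = 0.609 m² and P = Dθ/2 = 1.965 m.
Hydraulic radius R = A/P = 0.609/1.965 = 0.3099 m.
Manning's equation: Q = (1/n) A R^(2/3) S^(1/2) = (1/0.013) × 0.609 × 0.3099^(2/3) × 0.0004801^(1/2) = 0.47 m³/s.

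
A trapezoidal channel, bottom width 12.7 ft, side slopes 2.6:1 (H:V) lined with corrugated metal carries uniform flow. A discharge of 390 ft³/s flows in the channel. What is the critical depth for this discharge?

y_c = 2.57 ft

At critical depth, Q² T / (g A³) = 1, i.e. A³/T = Q²/g = 390²/32.2 = 4724.
Try y = 1.91 ft: A³/T = 1697 — too small.
Try y = 3.13 ft: A³/T = 9576 — too large.
Try y = 2.57 ft: A³/T = 4742 — ≈ 4724.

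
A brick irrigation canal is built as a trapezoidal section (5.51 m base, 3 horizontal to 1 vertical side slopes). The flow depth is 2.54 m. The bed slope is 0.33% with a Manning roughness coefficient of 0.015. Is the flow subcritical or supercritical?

With bottom width b = 5.51 m and side slope z = 3: A = (b + zy)y = (5.51 + 3×2.54)×2.54 = 33.35 m²; P = b + 2y√(1+z²) = 5.51 + 2×2.54×3.162 = 21.57 m.
Hydraulic radius R = A/P = 33.35/21.57 = 1.546 m.
V = (1/n) R^(2/3) √S = (1/0.015) × 1.546^(2/3) × √0.0033 = 5.12 m/s. Hydraulic depth D_h = A/T = 33.35/20.75 = 1.607 m.
Froude number Fr = V/√(g·D_h) = 5.12/√(9.81×1.607) = 1.29, which is greater than 1, so the flow is supercritical.

supercritical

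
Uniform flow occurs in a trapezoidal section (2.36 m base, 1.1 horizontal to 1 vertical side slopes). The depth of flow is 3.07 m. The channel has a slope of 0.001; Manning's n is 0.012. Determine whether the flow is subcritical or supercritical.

With bottom width b = 2.36 m and side slope z = 1.1: A = (b + zy)y = (2.36 + 1.1×3.07)×3.07 = 17.61 m²; P = b + 2y√(1+z²) = 2.36 + 2×3.07×1.487 = 11.49 m.
Hydraulic radius R = A/P = 17.61/11.49 = 1.533 m.
V = (1/n) R^(2/3) √S = (1/0.012) × 1.533^(2/3) × √0.001 = 3.504 m/s. Hydraulic depth D_h = A/T = 17.61/9.114 = 1.932 m.
Froude number Fr = V/√(g·D_h) = 3.504/√(9.81×1.932) = 0.805, which is less than 1, so the flow is subcritical.

subcritical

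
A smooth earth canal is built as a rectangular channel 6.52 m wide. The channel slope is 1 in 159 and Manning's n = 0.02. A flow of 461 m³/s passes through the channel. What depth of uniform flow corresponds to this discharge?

y_n = 9.82 m

Manning's equation rearranged: A R^(2/3) = nQ / (1·√S) = 0.02 × 461 / (√0.006289) = 116.3.
Trying y = 12.2 m: A R^(2/3) = 149.3 — over.
Trying y = 9.82 m: A R^(2/3) = 116.3 — close enough.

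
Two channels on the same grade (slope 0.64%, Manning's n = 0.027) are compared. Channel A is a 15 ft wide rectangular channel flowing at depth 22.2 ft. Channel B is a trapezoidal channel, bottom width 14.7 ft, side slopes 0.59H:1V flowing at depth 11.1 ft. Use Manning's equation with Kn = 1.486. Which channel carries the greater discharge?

Channel A: Flow area A = b·y = 15 × 22.2 = 333 ft². Wetted perimeter P = b + 2y = 15 + 2×22.2 = 59.4 ft. Hydraulic radius R = A/P = 333/59.4 = 5.606 ft. Q_A = (1.486/0.027)·333·5.606^(2/3)·√0.0064 = 4627 ft³/s.
Channel B: With bottom width b = 14.7 ft and side slope z = 0.59: A = (b + zy)y = (14.7 + 0.59×11.1)×11.1 = 235.9 ft²; P = b + 2y√(1+z²) = 14.7 + 2×11.1×1.161 = 40.48 ft. Hydraulic radius R = A/P = 235.9/40.48 = 5.827 ft. Q_B = (1.486/0.027)·235.9·5.827^(2/3)·√0.0064 = 3363 ft³/s.
Q_A = 4627 ft³/s vs Q_B = 3363 ft³/s, so channel A carries more.

channel A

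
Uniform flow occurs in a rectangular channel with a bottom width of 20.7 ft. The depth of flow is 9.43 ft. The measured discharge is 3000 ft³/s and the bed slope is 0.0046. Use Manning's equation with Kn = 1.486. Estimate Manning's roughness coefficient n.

n = 0.019

Flow area A = b·y = 20.7 × 9.43 = 195.2 ft². Wetted perimeter P = b + 2y = 20.7 + 2×9.43 = 39.56 ft.
Hydraulic radius R = A/P = 195.2/39.56 = 4.934 ft.
Rearranging Manning's equation: n = (1.486/Q) A R^(2/3) S^(1/2) = (1.486/3000) × 195.2 × 4.934^(2/3) × √0.0046 = 0.019.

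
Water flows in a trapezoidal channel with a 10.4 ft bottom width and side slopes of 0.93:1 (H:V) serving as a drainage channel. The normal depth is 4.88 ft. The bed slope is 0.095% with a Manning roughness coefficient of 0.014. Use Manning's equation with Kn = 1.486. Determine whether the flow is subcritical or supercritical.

With bottom width b = 10.4 ft and side slope z = 0.93: A = (b + zy)y = (10.4 + 0.93×4.88)×4.88 = 72.9 ft²; P = b + 2y√(1+z²) = 10.4 + 2×4.88×1.366 = 23.73 ft.
Hydraulic radius R = A/P = 72.9/23.73 = 3.072 ft.
V = (1.486/n) R^(2/3) √S = (1.486/0.014) × 3.072^(2/3) × √0.00095 = 6.914 ft/s. Hydraulic depth D_h = A/T = 72.9/19.48 = 3.743 ft.
Froude number Fr = V/√(g·D_h) = 6.914/√(32.2×3.743) = 0.63, which is less than 1, so the flow is subcritical.

subcritical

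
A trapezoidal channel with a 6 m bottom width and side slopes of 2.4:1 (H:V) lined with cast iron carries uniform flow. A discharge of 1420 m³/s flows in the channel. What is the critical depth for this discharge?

y_c = 8.2 m

At critical depth, Q² T / (g A³) = 1, i.e. A³/T = Q²/g = 1420²/9.81 = 205500.
Try y = 10.1 m: A³/T = 523000 — high.
Try y = 6.28 m: A³/T = 64120 — low.
Try y = 8.2 m: A³/T = 205900 — matches.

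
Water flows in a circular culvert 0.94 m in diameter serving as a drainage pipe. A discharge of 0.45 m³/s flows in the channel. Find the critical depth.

y_c = 0.385 m

At critical depth, Q² T / (g A³) = 1, i.e. A³/T = Q²/g = 0.45²/9.81 = 0.02064.
Trying y = 0.466 m: A³/T = 0.04302 — too large.
Trying y = 0.283 m: A³/T = 0.006318 — too small.
Trying y = 0.385 m: A³/T = 0.02071 — ≈ 0.02064.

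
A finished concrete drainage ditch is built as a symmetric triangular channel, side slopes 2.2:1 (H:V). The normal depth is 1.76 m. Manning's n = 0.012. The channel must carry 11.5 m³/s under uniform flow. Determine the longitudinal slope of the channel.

For a triangular section with side slope z = 2.2: A = zy² = 2.2×1.76² = 6.815 m²; P = 2y√(1+z²) = 2×1.76×2.417 = 8.506 m.
Hydraulic radius R = A/P = 6.815/8.506 = 0.8011 m.
From Manning's equation, S = [nQ / (1 A R^(2/3))]² = [0.012 × 11.5 / (1 × 6.815 × 0.8011^(2/3))]² = 0.000551.

S = 0.000551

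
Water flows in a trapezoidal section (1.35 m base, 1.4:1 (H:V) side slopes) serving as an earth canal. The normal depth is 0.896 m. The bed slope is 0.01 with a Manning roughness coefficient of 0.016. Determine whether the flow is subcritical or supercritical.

supercritical

With bottom width b = 1.35 m and side slope z = 1.4: A = (b + zy)y = (1.35 + 1.4×0.896)×0.896 = 2.334 m²; P = b + 2y√(1+z²) = 1.35 + 2×0.896×1.72 = 4.433 m.
Hydraulic radius R = A/P = 2.334/4.433 = 0.5264 m.
V = (1/n) R^(2/3) √S = (1/0.016) × 0.5264^(2/3) × √0.01 = 4.075 m/s. Hydraulic depth D_h = A/T = 2.334/3.859 = 0.6047 m.
Froude number Fr = V/√(g·D_h) = 4.075/√(9.81×0.6047) = 1.67, which is greater than 1, so the flow is supercritical.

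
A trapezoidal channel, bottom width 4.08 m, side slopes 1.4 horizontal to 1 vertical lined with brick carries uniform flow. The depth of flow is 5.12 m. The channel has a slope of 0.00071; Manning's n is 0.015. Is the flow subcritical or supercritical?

subcritical

With bottom width b = 4.08 m and side slope z = 1.4: A = (b + zy)y = (4.08 + 1.4×5.12)×5.12 = 57.59 m²; P = b + 2y√(1+z²) = 4.08 + 2×5.12×1.72 = 21.7 m.
Hydraulic radius R = A/P = 57.59/21.7 = 2.654 m.
V = (1/n) R^(2/3) √S = (1/0.015) × 2.654^(2/3) × √0.00071 = 3.405 m/s. Hydraulic depth D_h = A/T = 57.59/18.42 = 3.127 m.
Froude number Fr = V/√(g·D_h) = 3.405/√(9.81×3.127) = 0.615, which is less than 1, so the flow is subcritical.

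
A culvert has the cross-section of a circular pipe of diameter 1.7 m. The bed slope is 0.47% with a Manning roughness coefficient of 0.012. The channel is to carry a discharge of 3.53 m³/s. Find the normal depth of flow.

Manning's equation rearranged: A R^(2/3) = nQ / (1·√S) = 0.012 × 3.53 / (√0.0047) = 0.6179.
Try y = 0.918 m: A R^(2/3) = 0.7294 — over.
Try y = 0.831 m: A R^(2/3) = 0.6173 — close enough.

y_n = 0.831 m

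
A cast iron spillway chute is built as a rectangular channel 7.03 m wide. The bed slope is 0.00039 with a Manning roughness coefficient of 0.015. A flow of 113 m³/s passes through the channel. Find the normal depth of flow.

y_n = 6.94 m

Manning's equation rearranged: A R^(2/3) = nQ / (1·√S) = 0.015 × 113 / (√0.00039) = 85.83.
At y = 8.25 m: A R^(2/3) = 105.8 — too large.
At y = 5.59 m: A R^(2/3) = 65.63 — too small.
At y = 6.94 m: A R^(2/3) = 85.83 — matches.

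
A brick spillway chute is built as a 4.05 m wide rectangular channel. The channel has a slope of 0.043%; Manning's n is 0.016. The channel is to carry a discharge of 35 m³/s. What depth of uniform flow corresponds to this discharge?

y_n = 5.19 m

Manning's equation rearranged: A R^(2/3) = nQ / (1·√S) = 0.016 × 35 / (√0.00043) = 27.01.
Trying y = 6.21 m: A R^(2/3) = 33.35 — too large.
Trying y = 3.99 m: A R^(2/3) = 19.67 — too small.
Trying y = 5.19 m: A R^(2/3) = 27.01 — close enough.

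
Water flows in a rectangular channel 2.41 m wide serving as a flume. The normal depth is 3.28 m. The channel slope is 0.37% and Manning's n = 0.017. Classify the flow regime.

subcritical

Flow area A = b·y = 2.41 × 3.28 = 7.905 m². Wetted perimeter P = b + 2y = 2.41 + 2×3.28 = 8.97 m.
Hydraulic radius R = A/P = 7.905/8.97 = 0.8812 m.
V = (1/n) R^(2/3) √S = (1/0.017) × 0.8812^(2/3) × √0.0037 = 3.289 m/s. Hydraulic depth D_h = A/T = 7.905/2.41 = 3.28 m.
Froude number Fr = V/√(g·D_h) = 3.289/√(9.81×3.28) = 0.58, which is less than 1, so the flow is subcritical.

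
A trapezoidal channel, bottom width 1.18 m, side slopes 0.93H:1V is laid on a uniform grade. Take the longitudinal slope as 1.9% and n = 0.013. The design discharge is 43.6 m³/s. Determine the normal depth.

y_n = 1.71 m

Manning's equation rearranged: A R^(2/3) = nQ / (1·√S) = 0.013 × 43.6 / (√0.019) = 4.112.
Trying y = 1.29 m: A R^(2/3) = 2.31 — low.
Trying y = 1.99 m: A R^(2/3) = 5.671 — high.
Trying y = 1.71 m: A R^(2/3) = 4.115 — matches.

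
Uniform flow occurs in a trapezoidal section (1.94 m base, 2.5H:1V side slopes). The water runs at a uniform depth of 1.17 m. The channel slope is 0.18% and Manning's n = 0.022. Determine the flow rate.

With bottom width b = 1.94 m and side slope z = 2.5: A = (b + zy)y = (1.94 + 2.5×1.17)×1.17 = 5.692 m²; P = b + 2y√(1+z²) = 1.94 + 2×1.17×2.693 = 8.241 m.
Hydraulic radius R = A/P = 5.692/8.241 = 0.6907 m.
Manning's equation: Q = (1/n) A R^(2/3) S^(1/2) = (1/0.022) × 5.692 × 0.6907^(2/3) × 0.0018^(1/2) = 8.58 m³/s.

Q = 8.58 m³/s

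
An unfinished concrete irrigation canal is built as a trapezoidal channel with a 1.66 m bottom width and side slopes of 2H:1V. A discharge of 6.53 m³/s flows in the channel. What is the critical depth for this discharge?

y_c = 0.837 m

At critical depth, Q² T / (g A³) = 1, i.e. A³/T = Q²/g = 6.53²/9.81 = 4.347.
Try y = 0.693 m: A³/T = 2.122 — short.
Try y = 0.837 m: A³/T = 4.339 — matches.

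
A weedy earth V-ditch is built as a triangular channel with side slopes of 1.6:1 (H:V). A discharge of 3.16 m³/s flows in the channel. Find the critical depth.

At critical depth, Q² T / (g A³) = 1, i.e. A³/T = Q²/g = 3.16²/9.81 = 1.018.
Try y = 0.832 m: A³/T = 0.5103 — low.
Try y = 1.05 m: A³/T = 1.634 — high.
Try y = 0.955 m: A³/T = 1.017 — ≈ 1.018.

y_c = 0.955 m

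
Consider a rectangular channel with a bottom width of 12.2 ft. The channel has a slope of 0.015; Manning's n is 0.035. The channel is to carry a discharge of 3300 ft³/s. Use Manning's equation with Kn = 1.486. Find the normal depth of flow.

y_n = 18.8 ft

Manning's equation rearranged: A R^(2/3) = nQ / (1.486·√S) = 0.035 × 3300 / (1.486 × √0.015) = 634.6.
At y = 14.1 ft: A R^(2/3) = 451.9 — low.
At y = 23.3 ft: A R^(2/3) = 812.7 — high.
At y = 18.8 ft: A R^(2/3) = 634.9 — ≈ 634.6.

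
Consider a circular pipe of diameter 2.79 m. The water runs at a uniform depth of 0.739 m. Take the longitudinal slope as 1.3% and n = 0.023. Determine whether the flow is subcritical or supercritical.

For a circular section of diameter D = 2.79 m at depth y = 0.739 m, the central angle is θ = 2 arccos(1 − 2y/D) = 2.162 rad. Then A = (D²/8)(θ − sin θ) = 1.296 m² and P = Dθ/2 = 3.017 m.
Hydraulic radius R = A/P = 1.296/3.017 = 0.4298 m.
V = (1/n) R^(2/3) √S = (1/0.023) × 0.4298^(2/3) × √0.013 = 2.823 m/s. Hydraulic depth D_h = A/T = 1.296/2.462 = 0.5265 m.
Froude number Fr = V/√(g·D_h) = 2.823/√(9.81×0.5265) = 1.24, which is greater than 1, so the flow is supercritical.

supercritical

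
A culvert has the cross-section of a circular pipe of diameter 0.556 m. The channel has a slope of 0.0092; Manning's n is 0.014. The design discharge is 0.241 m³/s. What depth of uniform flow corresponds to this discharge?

y_n = 0.291 m

Manning's equation rearranged: A R^(2/3) = nQ / (1·√S) = 0.014 × 0.241 / (√0.0092) = 0.03518.
Try y = 0.336 m: A R^(2/3) = 0.04425 — high.
Try y = 0.255 m: A R^(2/3) = 0.02806 — low.
Try y = 0.291 m: A R^(2/3) = 0.03518 — close enough.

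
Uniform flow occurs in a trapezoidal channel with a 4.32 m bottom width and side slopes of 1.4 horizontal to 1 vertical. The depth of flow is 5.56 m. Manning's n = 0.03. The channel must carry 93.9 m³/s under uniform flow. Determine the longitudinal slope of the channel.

With bottom width b = 4.32 m and side slope z = 1.4: A = (b + zy)y = (4.32 + 1.4×5.56)×5.56 = 67.3 m²; P = b + 2y√(1+z²) = 4.32 + 2×5.56×1.72 = 23.45 m.
Hydraulic radius R = A/P = 67.3/23.45 = 2.87 m.
From Manning's equation, S = [nQ / (1 A R^(2/3))]² = [0.03 × 93.9 / (1 × 67.3 × 2.87^(2/3))]² = 0.00043.

S = 0.00043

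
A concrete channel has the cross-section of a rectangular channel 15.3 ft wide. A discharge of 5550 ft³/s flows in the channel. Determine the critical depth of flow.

y_c = 16 ft

For a rectangular channel, critical depth y_c = (q²/g)^(1/3) where q = Q/b = 5550/15.3 = 362.7 ft²/s.
So y_c = (362.7²/32.2)^(1/3) = 16 ft.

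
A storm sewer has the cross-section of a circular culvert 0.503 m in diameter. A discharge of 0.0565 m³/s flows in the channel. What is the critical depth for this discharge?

At critical depth, Q² T / (g A³) = 1, i.e. A³/T = Q²/g = 0.0565²/9.81 = 0.0003254.
Try y = 0.172 m: A³/T = 0.0004536 — over.
Try y = 0.118 m: A³/T = 0.000105 — short.
Try y = 0.158 m: A³/T = 0.0003267 — ≈ 0.0003254.

y_c = 0.158 m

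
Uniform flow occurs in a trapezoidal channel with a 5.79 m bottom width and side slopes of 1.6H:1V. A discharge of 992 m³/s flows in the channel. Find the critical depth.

y_c = 7.92 m

At critical depth, Q² T / (g A³) = 1, i.e. A³/T = Q²/g = 992²/9.81 = 100300.
Try y = 9.98 m: A³/T = 271400 — over.
Try y = 5.73 m: A³/T = 26100 — short.
Try y = 7.92 m: A³/T = 100400 — matches.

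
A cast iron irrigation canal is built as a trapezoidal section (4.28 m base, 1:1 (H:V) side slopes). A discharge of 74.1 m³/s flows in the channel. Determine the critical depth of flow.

y_c = 2.55 m

At critical depth, Q² T / (g A³) = 1, i.e. A³/T = Q²/g = 74.1²/9.81 = 559.7.
At y = 2.24 m: A³/T = 355.6 — too small.
At y = 2.95 m: A³/T = 953.1 — too large.
At y = 2.55 m: A³/T = 563.2 — close enough.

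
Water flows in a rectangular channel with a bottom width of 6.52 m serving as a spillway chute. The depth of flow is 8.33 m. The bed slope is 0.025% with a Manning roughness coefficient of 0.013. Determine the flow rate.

Q = 117 m³/s

Flow area A = b·y = 6.52 × 8.33 = 54.31 m². Wetted perimeter P = b + 2y = 6.52 + 2×8.33 = 23.18 m.
Hydraulic radius R = A/P = 54.31/23.18 = 2.343 m.
Manning's equation: Q = (1/n) A R^(2/3) S^(1/2) = (1/0.013) × 54.31 × 2.343^(2/3) × 0.00025^(1/2) = 117 m³/s.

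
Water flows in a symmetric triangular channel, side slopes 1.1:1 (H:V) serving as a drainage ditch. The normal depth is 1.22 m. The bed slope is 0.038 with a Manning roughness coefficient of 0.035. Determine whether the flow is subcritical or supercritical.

For a triangular section with side slope z = 1.1: A = zy² = 1.1×1.22² = 1.637 m²; P = 2y√(1+z²) = 2×1.22×1.487 = 3.627 m.
Hydraulic radius R = A/P = 1.637/3.627 = 0.4514 m.
V = (1/n) R^(2/3) √S = (1/0.035) × 0.4514^(2/3) × √0.038 = 3.277 m/s. Hydraulic depth D_h = A/T = 1.637/2.684 = 0.61 m.
Froude number Fr = V/√(g·D_h) = 3.277/√(9.81×0.61) = 1.34, which is greater than 1, so the flow is supercritical.

supercritical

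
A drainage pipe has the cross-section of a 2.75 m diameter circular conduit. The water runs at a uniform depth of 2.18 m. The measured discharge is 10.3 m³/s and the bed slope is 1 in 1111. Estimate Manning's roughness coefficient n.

For a circular section of diameter D = 2.75 m at depth y = 2.18 m, the central angle is θ = 2 arccos(1 − 2y/D) = 4.392 rad. Then A = (D²/8)(θ − sin θ) = 5.05 m² and P = Dθ/2 = 6.04 m.
Hydraulic radius R = A/P = 5.05/6.04 = 0.8361 m.
Rearranging Manning's equation: n = (1/Q) A R^(2/3) S^(1/2) = (1/10.3) × 5.05 × 0.8361^(2/3) × √0.0009001 = 0.0131.

n = 0.0131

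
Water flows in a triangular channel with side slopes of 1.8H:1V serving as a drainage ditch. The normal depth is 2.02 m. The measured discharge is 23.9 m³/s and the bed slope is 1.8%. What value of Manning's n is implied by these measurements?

n = 0.0379

For a triangular section with side slope z = 1.8: A = zy² = 1.8×2.02² = 7.345 m²; P = 2y√(1+z²) = 2×2.02×2.059 = 8.319 m.
Hydraulic radius R = A/P = 7.345/8.319 = 0.8829 m.
Rearranging Manning's equation: n = (1/Q) A R^(2/3) S^(1/2) = (1/23.9) × 7.345 × 0.8829^(2/3) × √0.018 = 0.0379.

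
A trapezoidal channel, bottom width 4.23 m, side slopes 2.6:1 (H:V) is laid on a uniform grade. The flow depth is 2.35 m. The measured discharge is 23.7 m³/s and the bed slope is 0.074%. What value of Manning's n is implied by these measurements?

n = 0.0349

With bottom width b = 4.23 m and side slope z = 2.6: A = (b + zy)y = (4.23 + 2.6×2.35)×2.35 = 24.3 m²; P = b + 2y√(1+z²) = 4.23 + 2×2.35×2.786 = 17.32 m.
Hydraulic radius R = A/P = 24.3/17.32 = 1.403 m.
Rearranging Manning's equation: n = (1/Q) A R^(2/3) S^(1/2) = (1/23.7) × 24.3 × 1.403^(2/3) × √0.00074 = 0.0349.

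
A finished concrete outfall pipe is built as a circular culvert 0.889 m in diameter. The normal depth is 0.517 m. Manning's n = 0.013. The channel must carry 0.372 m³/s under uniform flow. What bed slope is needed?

S = 0.0011

For a circular section of diameter D = 0.889 m at depth y = 0.517 m, the central angle is θ = 2 arccos(1 − 2y/D) = 3.469 rad. Then A = (D²/8)(θ − sin θ) = 0.3745 m² and P = Dθ/2 = 1.542 m.
Hydraulic radius R = A/P = 0.3745/1.542 = 0.2429 m.
From Manning's equation, S = [nQ / (1 A R^(2/3))]² = [0.013 × 0.372 / (1 × 0.3745 × 0.2429^(2/3))]² = 0.0011.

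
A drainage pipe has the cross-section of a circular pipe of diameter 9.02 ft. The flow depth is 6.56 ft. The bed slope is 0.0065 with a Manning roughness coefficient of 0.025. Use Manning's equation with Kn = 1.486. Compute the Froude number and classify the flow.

For a circular section of diameter D = 9.02 ft at depth y = 6.56 ft, the central angle is θ = 2 arccos(1 − 2y/D) = 4.085 rad. Then A = (D²/8)(θ − sin θ) = 49.78 ft² and P = Dθ/2 = 18.42 ft.
Hydraulic radius R = A/P = 49.78/18.42 = 2.702 ft.
V = (1.486/n) R^(2/3) √S = (1.486/0.025) × 2.702^(2/3) × √0.0065 = 9.297 ft/s. Hydraulic depth D_h = A/T = 49.78/8.034 = 6.196 ft.
Froude number Fr = V/√(g·D_h) = 9.297/√(32.2×6.196) = 0.658, which is less than 1, so the flow is subcritical.

subcritical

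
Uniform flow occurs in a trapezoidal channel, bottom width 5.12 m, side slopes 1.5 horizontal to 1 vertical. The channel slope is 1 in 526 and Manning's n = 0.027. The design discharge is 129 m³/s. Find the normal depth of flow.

y_n = 4.07 m

Manning's equation rearranged: A R^(2/3) = nQ / (1·√S) = 0.027 × 129 / (√0.001901) = 79.88.
At y = 3.09 m: A R^(2/3) = 45.49 — low.
At y = 5.11 m: A R^(2/3) = 129 — high.
At y = 4.07 m: A R^(2/3) = 79.79 — matches.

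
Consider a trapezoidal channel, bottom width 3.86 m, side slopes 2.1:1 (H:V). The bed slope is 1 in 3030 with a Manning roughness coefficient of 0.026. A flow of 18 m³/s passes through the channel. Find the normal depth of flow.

y_n = 2.35 m

Manning's equation rearranged: A R^(2/3) = nQ / (1·√S) = 0.026 × 18 / (√0.00033) = 25.76.
Try y = 2.96 m: A R^(2/3) = 42.35 — high.
Try y = 1.93 m: A R^(2/3) = 17.15 — low.
Try y = 2.35 m: A R^(2/3) = 25.83 — ≈ 25.76.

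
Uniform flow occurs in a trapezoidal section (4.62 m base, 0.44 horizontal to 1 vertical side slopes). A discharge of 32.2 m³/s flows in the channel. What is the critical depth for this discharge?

y_c = 1.62 m

At critical depth, Q² T / (g A³) = 1, i.e. A³/T = Q²/g = 32.2²/9.81 = 105.7.
Trying y = 1.84 m: A³/T = 159.8 — high.
Trying y = 1.23 m: A³/T = 44.87 — low.
Trying y = 1.62 m: A³/T = 106.7 — ≈ 105.7.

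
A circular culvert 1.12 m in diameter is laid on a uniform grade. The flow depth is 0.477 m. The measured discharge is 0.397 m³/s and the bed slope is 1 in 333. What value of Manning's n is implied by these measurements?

For a circular section of diameter D = 1.12 m at depth y = 0.477 m, the central angle is θ = 2 arccos(1 − 2y/D) = 2.844 rad. Then A = (D²/8)(θ − sin θ) = 0.4 m² and P = Dθ/2 = 1.593 m.
Hydraulic radius R = A/P = 0.4/1.593 = 0.2511 m.
Rearranging Manning's equation: n = (1/Q) A R^(2/3) S^(1/2) = (1/0.397) × 0.4 × 0.2511^(2/3) × √0.003003 = 0.022.

n = 0.022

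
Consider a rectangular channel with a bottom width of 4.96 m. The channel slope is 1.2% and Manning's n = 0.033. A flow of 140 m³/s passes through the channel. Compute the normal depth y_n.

y_n = 5.87 m

Manning's equation rearranged: A R^(2/3) = nQ / (1·√S) = 0.033 × 140 / (√0.012) = 42.17.
At y = 5.26 m: A R^(2/3) = 36.95 — short.
At y = 7.16 m: A R^(2/3) = 53.36 — over.
At y = 5.87 m: A R^(2/3) = 42.18 — close enough.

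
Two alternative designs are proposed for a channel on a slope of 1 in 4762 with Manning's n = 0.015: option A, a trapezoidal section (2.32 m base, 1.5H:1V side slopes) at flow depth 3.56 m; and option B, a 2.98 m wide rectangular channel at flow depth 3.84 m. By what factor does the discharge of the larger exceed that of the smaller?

3.36

Channel A: With bottom width b = 2.32 m and side slope z = 1.5: A = (b + zy)y = (2.32 + 1.5×3.56)×3.56 = 27.27 m²; P = b + 2y√(1+z²) = 2.32 + 2×3.56×1.803 = 15.16 m. Hydraulic radius R = A/P = 27.27/15.16 = 1.799 m. Q_A = (1/0.015)·27.27·1.799^(2/3)·√0.00021 = 38.97 m³/s.
Channel B: Flow area A = b·y = 2.98 × 3.84 = 11.44 m². Wetted perimeter P = b + 2y = 2.98 + 2×3.84 = 10.66 m. Hydraulic radius R = A/P = 11.44/10.66 = 1.073 m. Q_B = (1/0.015)·11.44·1.073^(2/3)·√0.00021 = 11.59 m³/s.
The larger discharge is 38.97 m³/s and the smaller is 11.59 m³/s; the ratio is 3.36.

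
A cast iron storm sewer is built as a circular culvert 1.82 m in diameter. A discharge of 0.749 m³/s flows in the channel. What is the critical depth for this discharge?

y_c = 0.413 m

At critical depth, Q² T / (g A³) = 1, i.e. A³/T = Q²/g = 0.749²/9.81 = 0.05719.
Trying y = 0.32 m: A³/T = 0.02106 — too small.
Trying y = 0.413 m: A³/T = 0.05721 — matches.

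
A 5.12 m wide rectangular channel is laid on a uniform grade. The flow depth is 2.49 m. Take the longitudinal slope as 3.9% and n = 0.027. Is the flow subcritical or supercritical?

Flow area A = b·y = 5.12 × 2.49 = 12.75 m². Wetted perimeter P = b + 2y = 5.12 + 2×2.49 = 10.1 m.
Hydraulic radius R = A/P = 12.75/10.1 = 1.262 m.
V = (1/n) R^(2/3) √S = (1/0.027) × 1.262^(2/3) × √0.039 = 8.543 m/s. Hydraulic depth D_h = A/T = 12.75/5.12 = 2.49 m.
Froude number Fr = V/√(g·D_h) = 8.543/√(9.81×2.49) = 1.73, which is greater than 1, so the flow is supercritical.

supercritical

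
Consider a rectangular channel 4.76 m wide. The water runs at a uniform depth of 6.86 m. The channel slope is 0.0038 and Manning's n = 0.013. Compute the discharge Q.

Q = 226 m³/s

Flow area A = b·y = 4.76 × 6.86 = 32.65 m². Wetted perimeter P = b + 2y = 4.76 + 2×6.86 = 18.48 m.
Hydraulic radius R = A/P = 32.65/18.48 = 1.767 m.
Manning's equation: Q = (1/n) A R^(2/3) S^(1/2) = (1/0.013) × 32.65 × 1.767^(2/3) × 0.0038^(1/2) = 226 m³/s.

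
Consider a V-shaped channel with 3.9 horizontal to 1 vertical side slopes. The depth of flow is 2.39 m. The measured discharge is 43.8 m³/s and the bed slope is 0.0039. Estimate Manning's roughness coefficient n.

n = 0.035

For a triangular section with side slope z = 3.9: A = zy² = 3.9×2.39² = 22.28 m²; P = 2y√(1+z²) = 2×2.39×4.026 = 19.25 m.
Hydraulic radius R = A/P = 22.28/19.25 = 1.158 m.
Rearranging Manning's equation: n = (1/Q) A R^(2/3) S^(1/2) = (1/43.8) × 22.28 × 1.158^(2/3) × √0.0039 = 0.035.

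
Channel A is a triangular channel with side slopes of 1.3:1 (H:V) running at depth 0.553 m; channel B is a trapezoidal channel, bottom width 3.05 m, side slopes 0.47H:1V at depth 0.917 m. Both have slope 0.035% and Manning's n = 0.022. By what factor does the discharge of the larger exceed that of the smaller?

Channel A: For a triangular section with side slope z = 1.3: A = zy² = 1.3×0.553² = 0.3976 m²; P = 2y√(1+z²) = 2×0.553×1.64 = 1.814 m. Hydraulic radius R = A/P = 0.3976/1.814 = 0.2192 m. Q_A = (1/0.022)·0.3976·0.2192^(2/3)·√0.00035 = 0.1229 m³/s.
Channel B: With bottom width b = 3.05 m and side slope z = 0.47: A = (b + zy)y = (3.05 + 0.47×0.917)×0.917 = 3.192 m²; P = b + 2y√(1+z²) = 3.05 + 2×0.917×1.105 = 5.076 m. Hydraulic radius R = A/P = 3.192/5.076 = 0.6288 m. Q_B = (1/0.022)·3.192·0.6288^(2/3)·√0.00035 = 1.992 m³/s.
The larger discharge is 1.992 m³/s and the smaller is 0.1229 m³/s; the ratio is 16.2.

16.2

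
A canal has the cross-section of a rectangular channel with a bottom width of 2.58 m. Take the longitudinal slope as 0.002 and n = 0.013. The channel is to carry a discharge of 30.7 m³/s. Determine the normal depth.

y_n = 3.58 m

Manning's equation rearranged: A R^(2/3) = nQ / (1·√S) = 0.013 × 30.7 / (√0.002) = 8.924.
Trying y = 3.89 m: A R^(2/3) = 9.826 — high.
Trying y = 3.12 m: A R^(2/3) = 7.574 — low.
Trying y = 3.58 m: A R^(2/3) = 8.915 — matches.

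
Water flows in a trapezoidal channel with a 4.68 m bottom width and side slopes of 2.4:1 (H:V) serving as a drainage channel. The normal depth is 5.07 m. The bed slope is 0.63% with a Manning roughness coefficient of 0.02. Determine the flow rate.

With bottom width b = 4.68 m and side slope z = 2.4: A = (b + zy)y = (4.68 + 2.4×5.07)×5.07 = 85.42 m²; P = b + 2y√(1+z²) = 4.68 + 2×5.07×2.6 = 31.04 m.
Hydraulic radius R = A/P = 85.42/31.04 = 2.752 m.
Manning's equation: Q = (1/n) A R^(2/3) S^(1/2) = (1/0.02) × 85.42 × 2.752^(2/3) × 0.0063^(1/2) = 666 m³/s.

Q = 666 m³/s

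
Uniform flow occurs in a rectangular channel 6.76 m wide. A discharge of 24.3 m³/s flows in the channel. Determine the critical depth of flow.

y_c = 1.1 m

For a rectangular channel, critical depth y_c = (q²/g)^(1/3) where q = Q/b = 24.3/6.76 = 3.595 m²/s.
So y_c = (3.595²/9.81)^(1/3) = 1.1 m.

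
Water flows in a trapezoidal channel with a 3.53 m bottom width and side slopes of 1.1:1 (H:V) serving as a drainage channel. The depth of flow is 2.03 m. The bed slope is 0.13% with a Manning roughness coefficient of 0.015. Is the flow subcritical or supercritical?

subcritical

With bottom width b = 3.53 m and side slope z = 1.1: A = (b + zy)y = (3.53 + 1.1×2.03)×2.03 = 11.7 m²; P = b + 2y√(1+z²) = 3.53 + 2×2.03×1.487 = 9.566 m.
Hydraulic radius R = A/P = 11.7/9.566 = 1.223 m.
V = (1/n) R^(2/3) √S = (1/0.015) × 1.223^(2/3) × √0.0013 = 2.749 m/s. Hydraulic depth D_h = A/T = 11.7/7.996 = 1.463 m.
Froude number Fr = V/√(g·D_h) = 2.749/√(9.81×1.463) = 0.726, which is less than 1, so the flow is subcritical.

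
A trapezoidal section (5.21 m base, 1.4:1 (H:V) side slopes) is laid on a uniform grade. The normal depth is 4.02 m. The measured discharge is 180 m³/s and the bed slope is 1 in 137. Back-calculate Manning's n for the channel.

With bottom width b = 5.21 m and side slope z = 1.4: A = (b + zy)y = (5.21 + 1.4×4.02)×4.02 = 43.57 m²; P = b + 2y√(1+z²) = 5.21 + 2×4.02×1.72 = 19.04 m.
Hydraulic radius R = A/P = 43.57/19.04 = 2.288 m.
Rearranging Manning's equation: n = (1/Q) A R^(2/3) S^(1/2) = (1/180) × 43.57 × 2.288^(2/3) × √0.007299 = 0.0359.

n = 0.0359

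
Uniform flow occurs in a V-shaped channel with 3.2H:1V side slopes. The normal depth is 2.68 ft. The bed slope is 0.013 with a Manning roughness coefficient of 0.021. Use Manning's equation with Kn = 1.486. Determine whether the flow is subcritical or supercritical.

For a triangular section with side slope z = 3.2: A = zy² = 3.2×2.68² = 22.98 ft²; P = 2y√(1+z²) = 2×2.68×3.353 = 17.97 ft.
Hydraulic radius R = A/P = 22.98/17.97 = 1.279 ft.
V = (1.486/n) R^(2/3) √S = (1.486/0.021) × 1.279^(2/3) × √0.013 = 9.506 ft/s. Hydraulic depth D_h = A/T = 22.98/17.15 = 1.34 ft.
Froude number Fr = V/√(g·D_h) = 9.506/√(32.2×1.34) = 1.45, which is greater than 1, so the flow is supercritical.

supercritical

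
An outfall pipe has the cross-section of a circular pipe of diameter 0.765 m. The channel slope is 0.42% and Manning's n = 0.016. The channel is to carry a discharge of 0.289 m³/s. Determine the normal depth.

y_n = 0.368 m

Manning's equation rearranged: A R^(2/3) = nQ / (1·√S) = 0.016 × 0.289 / (√0.0042) = 0.07135.
At y = 0.47 m: A R^(2/3) = 0.1063 — too large.
At y = 0.257 m: A R^(2/3) = 0.03712 — too small.
At y = 0.368 m: A R^(2/3) = 0.0714 — matches.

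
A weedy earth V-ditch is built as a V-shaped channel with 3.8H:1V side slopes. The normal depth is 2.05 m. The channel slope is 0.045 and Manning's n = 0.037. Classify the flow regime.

supercritical

For a triangular section with side slope z = 3.8: A = zy² = 3.8×2.05² = 15.97 m²; P = 2y√(1+z²) = 2×2.05×3.929 = 16.11 m.
Hydraulic radius R = A/P = 15.97/16.11 = 0.9913 m.
V = (1/n) R^(2/3) √S = (1/0.037) × 0.9913^(2/3) × √0.045 = 5.7 m/s. Hydraulic depth D_h = A/T = 15.97/15.58 = 1.025 m.
Froude number Fr = V/√(g·D_h) = 5.7/√(9.81×1.025) = 1.8, which is greater than 1, so the flow is supercritical.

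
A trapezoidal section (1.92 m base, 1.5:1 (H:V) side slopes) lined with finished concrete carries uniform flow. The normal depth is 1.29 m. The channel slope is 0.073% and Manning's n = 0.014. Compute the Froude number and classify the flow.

subcritical

With bottom width b = 1.92 m and side slope z = 1.5: A = (b + zy)y = (1.92 + 1.5×1.29)×1.29 = 4.973 m²; P = b + 2y√(1+z²) = 1.92 + 2×1.29×1.803 = 6.571 m.
Hydraulic radius R = A/P = 4.973/6.571 = 0.7568 m.
V = (1/n) R^(2/3) √S = (1/0.014) × 0.7568^(2/3) × √0.00073 = 1.603 m/s. Hydraulic depth D_h = A/T = 4.973/5.79 = 0.8589 m.
Froude number Fr = V/√(g·D_h) = 1.603/√(9.81×0.8589) = 0.552, which is less than 1, so the flow is subcritical.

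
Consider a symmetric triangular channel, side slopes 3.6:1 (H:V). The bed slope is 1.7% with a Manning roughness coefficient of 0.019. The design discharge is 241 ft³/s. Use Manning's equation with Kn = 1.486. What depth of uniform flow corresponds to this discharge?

y_n = 2.43 ft

Manning's equation rearranged: A R^(2/3) = nQ / (1.486·√S) = 0.019 × 241 / (1.486 × √0.017) = 23.63.
Trying y = 2.91 ft: A R^(2/3) = 38.19 — high.
Trying y = 1.84 ft: A R^(2/3) = 11.25 — low.
Trying y = 2.43 ft: A R^(2/3) = 23.61 — matches.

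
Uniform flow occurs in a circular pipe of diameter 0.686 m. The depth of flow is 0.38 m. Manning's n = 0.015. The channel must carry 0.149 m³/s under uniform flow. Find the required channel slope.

For a circular section of diameter D = 0.686 m at depth y = 0.38 m, the central angle is θ = 2 arccos(1 − 2y/D) = 3.358 rad. Then A = (D²/8)(θ − sin θ) = 0.2101 m² and P = Dθ/2 = 1.152 m.
Hydraulic radius R = A/P = 0.2101/1.152 = 0.1825 m.
From Manning's equation, S = [nQ / (1 A R^(2/3))]² = [0.015 × 0.149 / (1 × 0.2101 × 0.1825^(2/3))]² = 0.00109.

S = 0.00109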